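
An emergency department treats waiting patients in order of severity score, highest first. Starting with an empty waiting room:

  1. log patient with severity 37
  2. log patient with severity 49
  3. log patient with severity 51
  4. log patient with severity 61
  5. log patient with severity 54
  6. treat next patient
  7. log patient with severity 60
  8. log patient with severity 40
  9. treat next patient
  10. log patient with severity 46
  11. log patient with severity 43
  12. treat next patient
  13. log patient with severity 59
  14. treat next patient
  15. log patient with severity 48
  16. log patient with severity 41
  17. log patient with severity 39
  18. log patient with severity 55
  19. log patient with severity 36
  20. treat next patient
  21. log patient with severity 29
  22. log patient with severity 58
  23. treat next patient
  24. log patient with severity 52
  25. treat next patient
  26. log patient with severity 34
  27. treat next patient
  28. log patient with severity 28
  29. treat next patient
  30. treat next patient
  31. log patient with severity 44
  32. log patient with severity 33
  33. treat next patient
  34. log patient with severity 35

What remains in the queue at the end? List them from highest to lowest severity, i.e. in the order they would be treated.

insert 37 → {37}
insert 49 → {49, 37}
insert 51 → {51, 49, 37}
insert 61 → {61, 51, 49, 37}
insert 54 → {61, 54, 51, 49, 37}
treat next patient → 61; now {54, 51, 49, 37}
insert 60 → {60, 54, 51, 49, 37}
insert 40 → {60, 54, 51, 49, 40, 37}
treat next patient → 60; now {54, 51, 49, 40, 37}
insert 46 → {54, 51, 49, 46, 40, 37}
insert 43 → {54, 51, 49, 46, 43, 40, 37}
treat next patient → 54; now {51, 49, 46, 43, 40, 37}
insert 59 → {59, 51, 49, 46, 43, 40, 37}
treat next patient → 59; now {51, 49, 46, 43, 40, 37}
insert 48 → {51, 49, 48, 46, 43, 40, 37}
insert 41 → {51, 49, 48, 46, 43, 41, 40, 37}
insert 39 → {51, 49, 48, 46, 43, 41, 40, 39, 37}
insert 55 → {55, 51, 49, 48, 46, 43, 41, 40, 39, 37}
insert 36 → {55, 51, 49, 48, 46, 43, 41, 40, 39, 37, 36}
treat next patient → 55; now {51, 49, 48, 46, 43, 41, 40, 39, 37, 36}
insert 29 → {51, 49, 48, 46, 43, 41, 40, 39, 37, 36, 29}
insert 58 → {58, 51, 49, 48, 46, 43, 41, 40, 39, 37, 36, 29}
treat next patient → 58; now {51, 49, 48, 46, 43, 41, 40, 39, 37, 36, 29}
insert 52 → {52, 51, 49, 48, 46, 43, 41, 40, 39, 37, 36, 29}
treat next patient → 52; now {51, 49, 48, 46, 43, 41, 40, 39, 37, 36, 29}
insert 34 → {51, 49, 48, 46, 43, 41, 40, 39, 37, 36, 34, 29}
treat next patient → 51; now {49, 48, 46, 43, 41, 40, 39, 37, 36, 34, 29}
insert 28 → {49, 48, 46, 43, 41, 40, 39, 37, 36, 34, 29, 28}
treat next patient → 49; now {48, 46, 43, 41, 40, 39, 37, 36, 34, 29, 28}
treat next patient → 48; now {46, 43, 41, 40, 39, 37, 36, 34, 29, 28}
insert 44 → {46, 44, 43, 41, 40, 39, 37, 36, 34, 29, 28}
insert 33 → {46, 44, 43, 41, 40, 39, 37, 36, 34, 33, 29, 28}
treat next patient → 46; now {44, 43, 41, 40, 39, 37, 36, 34, 33, 29, 28}
insert 35 → {44, 43, 41, 40, 39, 37, 36, 35, 34, 33, 29, 28}

44 → 43 → 41 → 40 → 39 → 37 → 36 → 35 → 34 → 33 → 29 → 28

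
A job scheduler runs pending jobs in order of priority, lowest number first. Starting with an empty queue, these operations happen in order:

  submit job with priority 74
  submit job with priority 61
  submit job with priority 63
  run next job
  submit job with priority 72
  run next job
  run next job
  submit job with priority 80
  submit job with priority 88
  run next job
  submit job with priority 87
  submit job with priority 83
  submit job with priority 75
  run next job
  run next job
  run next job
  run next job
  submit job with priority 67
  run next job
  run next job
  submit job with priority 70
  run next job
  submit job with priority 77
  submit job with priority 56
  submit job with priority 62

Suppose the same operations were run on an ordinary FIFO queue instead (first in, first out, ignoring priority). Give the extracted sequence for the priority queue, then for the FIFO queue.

priority queue: 61, 63, 72, 74, 75, 80, 83, 87, 67, 88, 70; FIFO queue: [74, 61, 63, 72, 80, 88, 87, 83, 75, 67, 70]

insert 74 → {74}
insert 61 → {61, 74}
insert 63 → {61, 63, 74}
run next job → 61; now {63, 74}
insert 72 → {63, 72, 74}
run next job → 63; now {72, 74}
run next job → 72; now {74}
insert 80 → {74, 80}
insert 88 → {74, 80, 88}
run next job → 74; now {80, 88}
insert 87 → {80, 87, 88}
insert 83 → {80, 83, 87, 88}
insert 75 → {75, 80, 83, 87, 88}
run next job → 75; now {80, 83, 87, 88}
run next job → 80; now {83, 87, 88}
run next job → 83; now {87, 88}
run next job → 87; now {88}
insert 67 → {67, 88}
run next job → 67; now {88}
run next job → 88; now {}
insert 70 → {70}
run next job → 70; now {}
insert 77 → {77}
insert 56 → {56, 77}
insert 62 → {56, 62, 77}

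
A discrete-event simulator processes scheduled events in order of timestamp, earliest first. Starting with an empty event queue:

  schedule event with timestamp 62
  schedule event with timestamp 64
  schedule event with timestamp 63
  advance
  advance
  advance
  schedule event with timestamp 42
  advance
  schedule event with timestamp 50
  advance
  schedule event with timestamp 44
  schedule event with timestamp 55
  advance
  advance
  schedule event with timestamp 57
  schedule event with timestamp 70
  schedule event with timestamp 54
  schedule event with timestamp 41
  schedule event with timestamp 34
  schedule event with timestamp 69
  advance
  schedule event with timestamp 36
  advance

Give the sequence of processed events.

insert 62 → {62}
insert 64 → {62, 64}
insert 63 → {62, 63, 64}
advance → 62; now {63, 64}
advance → 63; now {64}
advance → 64; now {}
insert 42 → {42}
advance → 42; now {}
insert 50 → {50}
advance → 50; now {}
insert 44 → {44}
insert 55 → {44, 55}
advance → 44; now {55}
advance → 55; now {}
insert 57 → {57}
insert 70 → {57, 70}
insert 54 → {54, 57, 70}
insert 41 → {41, 54, 57, 70}
insert 34 → {34, 41, 54, 57, 70}
insert 69 → {34, 41, 54, 57, 69, 70}
advance → 34; now {41, 54, 57, 69, 70}
insert 36 → {36, 41, 54, 57, 69, 70}
advance → 36; now {41, 54, 57, 69, 70}

62 → 63 → 64 → 42 → 50 → 44 → 55 → 34 → 36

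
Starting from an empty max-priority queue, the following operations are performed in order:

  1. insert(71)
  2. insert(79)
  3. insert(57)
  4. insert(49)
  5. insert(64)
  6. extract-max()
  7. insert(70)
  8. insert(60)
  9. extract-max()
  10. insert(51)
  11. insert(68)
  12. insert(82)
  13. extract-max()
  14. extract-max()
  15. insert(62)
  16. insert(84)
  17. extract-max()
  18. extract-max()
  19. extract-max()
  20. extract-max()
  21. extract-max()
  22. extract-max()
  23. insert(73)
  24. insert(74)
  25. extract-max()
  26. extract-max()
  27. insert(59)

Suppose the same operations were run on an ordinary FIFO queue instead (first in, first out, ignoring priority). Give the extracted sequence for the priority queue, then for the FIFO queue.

priority queue: [79, 71, 82, 70, 84, 68, 64, 62, 60, 57, 74, 73]; FIFO queue: [71, 79, 57, 49, 64, 70, 60, 51, 68, 82, 62, 84]

insert 71 → {71}
insert 79 → {79, 71}
insert 57 → {79, 71, 57}
insert 49 → {79, 71, 57, 49}
insert 64 → {79, 71, 64, 57, 49}
extract-max → 79; now {71, 64, 57, 49}
insert 70 → {71, 70, 64, 57, 49}
insert 60 → {71, 70, 64, 60, 57, 49}
extract-max → 71; now {70, 64, 60, 57, 49}
insert 51 → {70, 64, 60, 57, 51, 49}
insert 68 → {70, 68, 64, 60, 57, 51, 49}
insert 82 → {82, 70, 68, 64, 60, 57, 51, 49}
extract-max → 82; now {70, 68, 64, 60, 57, 51, 49}
extract-max → 70; now {68, 64, 60, 57, 51, 49}
insert 62 → {68, 64, 62, 60, 57, 51, 49}
insert 84 → {84, 68, 64, 62, 60, 57, 51, 49}
extract-max → 84; now {68, 64, 62, 60, 57, 51, 49}
extract-max → 68; now {64, 62, 60, 57, 51, 49}
extract-max → 64; now {62, 60, 57, 51, 49}
extract-max → 62; now {60, 57, 51, 49}
extract-max → 60; now {57, 51, 49}
extract-max → 57; now {51, 49}
insert 73 → {73, 51, 49}
insert 74 → {74, 73, 51, 49}
extract-max → 74; now {73, 51, 49}
extract-max → 73; now {51, 49}
insert 59 → {59, 51, 49}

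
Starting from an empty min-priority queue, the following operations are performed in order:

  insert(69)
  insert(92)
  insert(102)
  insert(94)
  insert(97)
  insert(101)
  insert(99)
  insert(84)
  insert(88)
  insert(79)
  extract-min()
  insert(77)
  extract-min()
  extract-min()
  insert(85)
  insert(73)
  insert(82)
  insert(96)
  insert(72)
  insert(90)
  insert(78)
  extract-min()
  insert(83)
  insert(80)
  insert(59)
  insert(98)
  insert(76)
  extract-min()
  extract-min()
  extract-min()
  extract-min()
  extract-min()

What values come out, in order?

69, 77, 79, 72, 59, 73, 76, 78, 80

insert 69 → {69}
insert 92 → {69, 92}
insert 102 → {69, 92, 102}
insert 94 → {69, 92, 94, 102}
insert 97 → {69, 92, 94, 97, 102}
insert 101 → {69, 92, 94, 97, 101, 102}
insert 99 → {69, 92, 94, 97, 99, 101, 102}
insert 84 → {69, 84, 92, 94, 97, 99, 101, 102}
insert 88 → {69, 84, 88, 92, 94, 97, 99, 101, 102}
insert 79 → {69, 79, 84, 88, 92, 94, 97, 99, 101, 102}
extract-min → 69; now {79, 84, 88, 92, 94, 97, 99, 101, 102}
insert 77 → {77, 79, 84, 88, 92, 94, 97, 99, 101, 102}
extract-min → 77; now {79, 84, 88, 92, 94, 97, 99, 101, 102}
extract-min → 79; now {84, 88, 92, 94, 97, 99, 101, 102}
insert 85 → {84, 85, 88, 92, 94, 97, 99, 101, 102}
insert 73 → {73, 84, 85, 88, 92, 94, 97, 99, 101, 102}
insert 82 → {73, 82, 84, 85, 88, 92, 94, 97, 99, 101, 102}
insert 96 → {73, 82, 84, 85, 88, 92, 94, 96, 97, 99, 101, 102}
insert 72 → {72, 73, 82, 84, 85, 88, 92, 94, 96, 97, 99, 101, 102}
insert 90 → {72, 73, 82, 84, 85, 88, 90, 92, 94, 96, 97, 99, 101, 102}
insert 78 → {72, 73, 78, 82, 84, 85, 88, 90, 92, 94, 96, 97, 99, 101, 102}
extract-min → 72; now {73, 78, 82, 84, 85, 88, 90, 92, 94, 96, 97, 99, 101, 102}
insert 83 → {73, 78, 82, 83, 84, 85, 88, 90, 92, 94, 96, 97, 99, 101, 102}
insert 80 → {73, 78, 80, 82, 83, 84, 85, 88, 90, 92, 94, 96, 97, 99, 101, 102}
insert 59 → {59, 73, 78, 80, 82, 83, 84, 85, 88, 90, 92, 94, 96, 97, 99, 101, 102}
insert 98 → {59, 73, 78, 80, 82, 83, 84, 85, 88, 90, 92, 94, 96, 97, 98, 99, 101, 102}
insert 76 → {59, 73, 76, 78, 80, 82, 83, 84, 85, 88, 90, 92, 94, 96, 97, 98, 99, 101, 102}
extract-min → 59; now {73, 76, 78, 80, 82, 83, 84, 85, 88, 90, 92, 94, 96, 97, 98, 99, 101, 102}
extract-min → 73; now {76, 78, 80, 82, 83, 84, 85, 88, 90, 92, 94, 96, 97, 98, 99, 101, 102}
extract-min → 76; now {78, 80, 82, 83, 84, 85, 88, 90, 92, 94, 96, 97, 98, 99, 101, 102}
extract-min → 78; now {80, 82, 83, 84, 85, 88, 90, 92, 94, 96, 97, 98, 99, 101, 102}
extract-min → 80; now {82, 83, 84, 85, 88, 90, 92, 94, 96, 97, 98, 99, 101, 102}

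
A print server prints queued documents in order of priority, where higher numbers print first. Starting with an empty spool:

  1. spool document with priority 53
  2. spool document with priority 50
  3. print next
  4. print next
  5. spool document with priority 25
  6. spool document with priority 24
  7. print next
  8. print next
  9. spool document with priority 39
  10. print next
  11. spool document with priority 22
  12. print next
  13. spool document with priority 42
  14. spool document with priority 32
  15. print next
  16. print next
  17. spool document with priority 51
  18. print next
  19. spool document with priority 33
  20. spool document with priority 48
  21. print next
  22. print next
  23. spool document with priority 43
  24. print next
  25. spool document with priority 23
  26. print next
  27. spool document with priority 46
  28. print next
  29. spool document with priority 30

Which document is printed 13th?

insert 53 → {53}
insert 50 → {53, 50}
print next → 53; now {50}
print next → 50; now {}
insert 25 → {25}
insert 24 → {25, 24}
print next → 25; now {24}
print next → 24; now {}
insert 39 → {39}
print next → 39; now {}
insert 22 → {22}
print next → 22; now {}
insert 42 → {42}
insert 32 → {42, 32}
print next → 42; now {32}
print next → 32; now {}
insert 51 → {51}
print next → 51; now {}
insert 33 → {33}
insert 48 → {48, 33}
print next → 48; now {33}
print next → 33; now {}
insert 43 → {43}
print next → 43; now {}
insert 23 → {23}
print next → 23; now {}
insert 46 → {46}
print next → 46; now {}
insert 30 → {30}

23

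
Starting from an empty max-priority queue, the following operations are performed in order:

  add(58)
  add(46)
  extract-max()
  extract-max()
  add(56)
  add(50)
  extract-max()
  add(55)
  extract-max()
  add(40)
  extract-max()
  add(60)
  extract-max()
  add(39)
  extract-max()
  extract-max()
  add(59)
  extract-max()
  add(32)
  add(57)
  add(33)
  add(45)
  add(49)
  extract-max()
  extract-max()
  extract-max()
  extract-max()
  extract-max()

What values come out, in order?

insert 58 → {58}
insert 46 → {58, 46}
extract-max → 58; now {46}
extract-max → 46; now {}
insert 56 → {56}
insert 50 → {56, 50}
extract-max → 56; now {50}
insert 55 → {55, 50}
extract-max → 55; now {50}
insert 40 → {50, 40}
extract-max → 50; now {40}
insert 60 → {60, 40}
extract-max → 60; now {40}
insert 39 → {40, 39}
extract-max → 40; now {39}
extract-max → 39; now {}
insert 59 → {59}
extract-max → 59; now {}
insert 32 → {32}
insert 57 → {57, 32}
insert 33 → {57, 33, 32}
insert 45 → {57, 45, 33, 32}
insert 49 → {57, 49, 45, 33, 32}
extract-max → 57; now {49, 45, 33, 32}
extract-max → 49; now {45, 33, 32}
extract-max → 45; now {33, 32}
extract-max → 33; now {32}
extract-max → 32; now {}

58, 46, 56, 55, 50, 60, 40, 39, 59, 57, 49, 45, 33, 32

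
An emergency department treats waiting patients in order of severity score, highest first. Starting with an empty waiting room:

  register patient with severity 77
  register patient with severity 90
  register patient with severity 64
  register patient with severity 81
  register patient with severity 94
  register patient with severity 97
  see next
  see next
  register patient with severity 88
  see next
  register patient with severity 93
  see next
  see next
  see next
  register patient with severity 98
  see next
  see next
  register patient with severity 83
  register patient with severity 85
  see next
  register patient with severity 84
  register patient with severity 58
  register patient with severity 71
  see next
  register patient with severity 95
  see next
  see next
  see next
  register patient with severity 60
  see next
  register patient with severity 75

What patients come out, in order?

97, 94, 90, 93, 88, 81, 98, 77, 85, 84, 95, 83, 71, 64

insert 77 → {77}
insert 90 → {90, 77}
insert 64 → {90, 77, 64}
insert 81 → {90, 81, 77, 64}
insert 94 → {94, 90, 81, 77, 64}
insert 97 → {97, 94, 90, 81, 77, 64}
see next → 97; now {94, 90, 81, 77, 64}
see next → 94; now {90, 81, 77, 64}
insert 88 → {90, 88, 81, 77, 64}
see next → 90; now {88, 81, 77, 64}
insert 93 → {93, 88, 81, 77, 64}
see next → 93; now {88, 81, 77, 64}
see next → 88; now {81, 77, 64}
see next → 81; now {77, 64}
insert 98 → {98, 77, 64}
see next → 98; now {77, 64}
see next → 77; now {64}
insert 83 → {83, 64}
insert 85 → {85, 83, 64}
see next → 85; now {83, 64}
insert 84 → {84, 83, 64}
insert 58 → {84, 83, 64, 58}
insert 71 → {84, 83, 71, 64, 58}
see next → 84; now {83, 71, 64, 58}
insert 95 → {95, 83, 71, 64, 58}
see next → 95; now {83, 71, 64, 58}
see next → 83; now {71, 64, 58}
see next → 71; now {64, 58}
insert 60 → {64, 60, 58}
see next → 64; now {60, 58}
insert 75 → {75, 60, 58}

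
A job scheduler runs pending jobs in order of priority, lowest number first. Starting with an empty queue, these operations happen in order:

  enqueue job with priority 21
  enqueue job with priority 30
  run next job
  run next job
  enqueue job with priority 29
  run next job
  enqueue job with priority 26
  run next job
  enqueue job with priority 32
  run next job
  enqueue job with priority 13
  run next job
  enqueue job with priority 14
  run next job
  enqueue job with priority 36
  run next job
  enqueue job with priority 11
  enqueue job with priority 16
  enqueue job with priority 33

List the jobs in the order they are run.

[21, 30, 29, 26, 32, 13, 14, 36]

insert 21 → {21}
insert 30 → {21, 30}
run next job → 21; now {30}
run next job → 30; now {}
insert 29 → {29}
run next job → 29; now {}
insert 26 → {26}
run next job → 26; now {}
insert 32 → {32}
run next job → 32; now {}
insert 13 → {13}
run next job → 13; now {}
insert 14 → {14}
run next job → 14; now {}
insert 36 → {36}
run next job → 36; now {}
insert 11 → {11}
insert 16 → {11, 16}
insert 33 → {11, 16, 33}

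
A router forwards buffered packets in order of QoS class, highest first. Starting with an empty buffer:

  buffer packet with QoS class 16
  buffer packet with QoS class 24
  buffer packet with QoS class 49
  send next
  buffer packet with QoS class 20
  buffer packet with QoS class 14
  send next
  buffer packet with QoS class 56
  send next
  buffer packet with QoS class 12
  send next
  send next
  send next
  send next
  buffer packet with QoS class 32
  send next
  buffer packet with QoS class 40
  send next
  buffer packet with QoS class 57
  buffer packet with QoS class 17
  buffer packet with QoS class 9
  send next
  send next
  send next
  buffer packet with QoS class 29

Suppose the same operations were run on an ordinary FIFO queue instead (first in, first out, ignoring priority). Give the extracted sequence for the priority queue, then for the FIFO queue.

insert 16 → {16}
insert 24 → {24, 16}
insert 49 → {49, 24, 16}
send next → 49; now {24, 16}
insert 20 → {24, 20, 16}
insert 14 → {24, 20, 16, 14}
send next → 24; now {20, 16, 14}
insert 56 → {56, 20, 16, 14}
send next → 56; now {20, 16, 14}
insert 12 → {20, 16, 14, 12}
send next → 20; now {16, 14, 12}
send next → 16; now {14, 12}
send next → 14; now {12}
send next → 12; now {}
insert 32 → {32}
send next → 32; now {}
insert 40 → {40}
send next → 40; now {}
insert 57 → {57}
insert 17 → {57, 17}
insert 9 → {57, 17, 9}
send next → 57; now {17, 9}
send next → 17; now {9}
send next → 9; now {}
insert 29 → {29}

priority queue: 49, 24, 56, 20, 16, 14, 12, 32, 40, 57, 17, 9; FIFO queue: 16 → 24 → 49 → 20 → 14 → 56 → 12 → 32 → 40 → 57 → 17 → 9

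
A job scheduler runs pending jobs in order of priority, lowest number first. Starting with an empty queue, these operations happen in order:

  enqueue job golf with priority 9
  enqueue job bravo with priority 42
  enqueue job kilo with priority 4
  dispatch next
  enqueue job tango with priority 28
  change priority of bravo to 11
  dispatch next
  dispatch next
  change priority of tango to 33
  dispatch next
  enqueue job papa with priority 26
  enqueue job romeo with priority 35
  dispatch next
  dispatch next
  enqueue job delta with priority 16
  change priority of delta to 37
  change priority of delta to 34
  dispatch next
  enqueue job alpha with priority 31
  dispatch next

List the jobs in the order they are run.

kilo, golf, bravo, tango, papa, romeo, delta, alpha

add golf (priority 9) → {golf:9}
add bravo (priority 42) → {golf:9, bravo:42}
add kilo (priority 4) → {kilo:4, golf:9, bravo:42}
dispatch next → kilo; now {golf:9, bravo:42}
add tango (priority 28) → {golf:9, tango:28, bravo:42}
update bravo to priority 11 → {golf:9, bravo:11, tango:28}
dispatch next → golf; now {bravo:11, tango:28}
dispatch next → bravo; now {tango:28}
update tango to priority 33 → {tango:33}
dispatch next → tango; now {}
add papa (priority 26) → {papa:26}
add romeo (priority 35) → {papa:26, romeo:35}
dispatch next → papa; now {romeo:35}
dispatch next → romeo; now {}
add delta (priority 16) → {delta:16}
update delta to priority 37 → {delta:37}
update delta to priority 34 → {delta:34}
dispatch next → delta; now {}
add alpha (priority 31) → {alpha:31}
dispatch next → alpha; now {}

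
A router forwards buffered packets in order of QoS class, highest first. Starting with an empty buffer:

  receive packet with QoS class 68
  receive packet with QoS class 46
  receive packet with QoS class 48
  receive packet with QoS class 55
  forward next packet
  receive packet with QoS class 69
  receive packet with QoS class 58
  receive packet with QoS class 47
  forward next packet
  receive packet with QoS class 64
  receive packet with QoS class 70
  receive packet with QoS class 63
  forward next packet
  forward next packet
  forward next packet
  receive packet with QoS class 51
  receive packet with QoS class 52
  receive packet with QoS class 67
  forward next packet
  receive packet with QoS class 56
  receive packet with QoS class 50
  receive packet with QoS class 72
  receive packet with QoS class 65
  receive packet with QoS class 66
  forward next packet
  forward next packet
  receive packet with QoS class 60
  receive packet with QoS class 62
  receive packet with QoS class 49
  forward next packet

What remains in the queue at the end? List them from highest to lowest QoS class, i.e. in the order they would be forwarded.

[62, 60, 58, 56, 55, 52, 51, 50, 49, 48, 47, 46]

insert 68 → {68}
insert 46 → {68, 46}
insert 48 → {68, 48, 46}
insert 55 → {68, 55, 48, 46}
forward next packet → 68; now {55, 48, 46}
insert 69 → {69, 55, 48, 46}
insert 58 → {69, 58, 55, 48, 46}
insert 47 → {69, 58, 55, 48, 47, 46}
forward next packet → 69; now {58, 55, 48, 47, 46}
insert 64 → {64, 58, 55, 48, 47, 46}
insert 70 → {70, 64, 58, 55, 48, 47, 46}
insert 63 → {70, 64, 63, 58, 55, 48, 47, 46}
forward next packet → 70; now {64, 63, 58, 55, 48, 47, 46}
forward next packet → 64; now {63, 58, 55, 48, 47, 46}
forward next packet → 63; now {58, 55, 48, 47, 46}
insert 51 → {58, 55, 51, 48, 47, 46}
insert 52 → {58, 55, 52, 51, 48, 47, 46}
insert 67 → {67, 58, 55, 52, 51, 48, 47, 46}
forward next packet → 67; now {58, 55, 52, 51, 48, 47, 46}
insert 56 → {58, 56, 55, 52, 51, 48, 47, 46}
insert 50 → {58, 56, 55, 52, 51, 50, 48, 47, 46}
insert 72 → {72, 58, 56, 55, 52, 51, 50, 48, 47, 46}
insert 65 → {72, 65, 58, 56, 55, 52, 51, 50, 48, 47, 46}
insert 66 → {72, 66, 65, 58, 56, 55, 52, 51, 50, 48, 47, 46}
forward next packet → 72; now {66, 65, 58, 56, 55, 52, 51, 50, 48, 47, 46}
forward next packet → 66; now {65, 58, 56, 55, 52, 51, 50, 48, 47, 46}
insert 60 → {65, 60, 58, 56, 55, 52, 51, 50, 48, 47, 46}
insert 62 → {65, 62, 60, 58, 56, 55, 52, 51, 50, 48, 47, 46}
insert 49 → {65, 62, 60, 58, 56, 55, 52, 51, 50, 49, 48, 47, 46}
forward next packet → 65; now {62, 60, 58, 56, 55, 52, 51, 50, 49, 48, 47, 46}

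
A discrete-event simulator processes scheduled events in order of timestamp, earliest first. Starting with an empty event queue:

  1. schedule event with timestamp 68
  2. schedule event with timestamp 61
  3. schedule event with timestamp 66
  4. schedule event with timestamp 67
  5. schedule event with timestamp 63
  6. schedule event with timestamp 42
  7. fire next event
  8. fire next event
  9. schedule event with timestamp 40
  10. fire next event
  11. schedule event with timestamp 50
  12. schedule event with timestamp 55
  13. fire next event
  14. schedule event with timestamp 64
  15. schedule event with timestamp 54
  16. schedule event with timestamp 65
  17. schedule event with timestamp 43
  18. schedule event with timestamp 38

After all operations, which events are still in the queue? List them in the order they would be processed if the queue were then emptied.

insert 68 → {68}
insert 61 → {61, 68}
insert 66 → {61, 66, 68}
insert 67 → {61, 66, 67, 68}
insert 63 → {61, 63, 66, 67, 68}
insert 42 → {42, 61, 63, 66, 67, 68}
fire next event → 42; now {61, 63, 66, 67, 68}
fire next event → 61; now {63, 66, 67, 68}
insert 40 → {40, 63, 66, 67, 68}
fire next event → 40; now {63, 66, 67, 68}
insert 50 → {50, 63, 66, 67, 68}
insert 55 → {50, 55, 63, 66, 67, 68}
fire next event → 50; now {55, 63, 66, 67, 68}
insert 64 → {55, 63, 64, 66, 67, 68}
insert 54 → {54, 55, 63, 64, 66, 67, 68}
insert 65 → {54, 55, 63, 64, 65, 66, 67, 68}
insert 43 → {43, 54, 55, 63, 64, 65, 66, 67, 68}
insert 38 → {38, 43, 54, 55, 63, 64, 65, 66, 67, 68}

38, 43, 54, 55, 63, 64, 65, 66, 67, 68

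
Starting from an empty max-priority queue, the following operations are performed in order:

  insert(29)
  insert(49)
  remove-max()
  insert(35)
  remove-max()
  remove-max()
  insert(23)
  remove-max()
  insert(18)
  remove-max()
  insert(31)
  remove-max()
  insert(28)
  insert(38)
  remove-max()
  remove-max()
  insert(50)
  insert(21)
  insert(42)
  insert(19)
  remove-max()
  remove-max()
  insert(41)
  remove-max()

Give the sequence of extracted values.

[49, 35, 29, 23, 18, 31, 38, 28, 50, 42, 41]

insert 29 → {29}
insert 49 → {49, 29}
remove-max → 49; now {29}
insert 35 → {35, 29}
remove-max → 35; now {29}
remove-max → 29; now {}
insert 23 → {23}
remove-max → 23; now {}
insert 18 → {18}
remove-max → 18; now {}
insert 31 → {31}
remove-max → 31; now {}
insert 28 → {28}
insert 38 → {38, 28}
remove-max → 38; now {28}
remove-max → 28; now {}
insert 50 → {50}
insert 21 → {50, 21}
insert 42 → {50, 42, 21}
insert 19 → {50, 42, 21, 19}
remove-max → 50; now {42, 21, 19}
remove-max → 42; now {21, 19}
insert 41 → {41, 21, 19}
remove-max → 41; now {21, 19}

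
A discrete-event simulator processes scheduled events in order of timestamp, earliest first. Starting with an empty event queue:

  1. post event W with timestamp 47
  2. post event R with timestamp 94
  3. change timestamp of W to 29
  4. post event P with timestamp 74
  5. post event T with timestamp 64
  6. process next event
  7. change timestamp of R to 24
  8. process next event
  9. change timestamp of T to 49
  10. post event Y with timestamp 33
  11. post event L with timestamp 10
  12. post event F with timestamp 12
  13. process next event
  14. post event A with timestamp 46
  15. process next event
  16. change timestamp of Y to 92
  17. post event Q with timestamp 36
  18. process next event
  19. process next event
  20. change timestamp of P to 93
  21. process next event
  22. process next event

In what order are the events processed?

add W (timestamp 47) → {W:47}
add R (timestamp 94) → {W:47, R:94}
update W to timestamp 29 → {W:29, R:94}
add P (timestamp 74) → {W:29, P:74, R:94}
add T (timestamp 64) → {W:29, T:64, P:74, R:94}
process next event → W; now {T:64, P:74, R:94}
update R to timestamp 24 → {R:24, T:64, P:74}
process next event → R; now {T:64, P:74}
update T to timestamp 49 → {T:49, P:74}
add Y (timestamp 33) → {Y:33, T:49, P:74}
add L (timestamp 10) → {L:10, Y:33, T:49, P:74}
add F (timestamp 12) → {L:10, F:12, Y:33, T:49, P:74}
process next event → L; now {F:12, Y:33, T:49, P:74}
add A (timestamp 46) → {F:12, Y:33, A:46, T:49, P:74}
process next event → F; now {Y:33, A:46, T:49, P:74}
update Y to timestamp 92 → {A:46, T:49, P:74, Y:92}
add Q (timestamp 36) → {Q:36, A:46, T:49, P:74, Y:92}
process next event → Q; now {A:46, T:49, P:74, Y:92}
process next event → A; now {T:49, P:74, Y:92}
update P to timestamp 93 → {T:49, Y:92, P:93}
process next event → T; now {Y:92, P:93}
process next event → Y; now {P:93}

[W, R, L, F, Q, A, T, Y]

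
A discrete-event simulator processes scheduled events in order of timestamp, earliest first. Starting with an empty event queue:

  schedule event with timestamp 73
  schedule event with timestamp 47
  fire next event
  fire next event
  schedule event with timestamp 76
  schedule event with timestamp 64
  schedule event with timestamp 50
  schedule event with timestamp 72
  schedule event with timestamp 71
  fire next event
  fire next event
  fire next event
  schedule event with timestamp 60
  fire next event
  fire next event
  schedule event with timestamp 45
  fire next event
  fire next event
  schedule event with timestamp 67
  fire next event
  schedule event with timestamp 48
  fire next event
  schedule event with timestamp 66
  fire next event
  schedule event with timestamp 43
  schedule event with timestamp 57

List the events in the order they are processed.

insert 73 → {73}
insert 47 → {47, 73}
fire next event → 47; now {73}
fire next event → 73; now {}
insert 76 → {76}
insert 64 → {64, 76}
insert 50 → {50, 64, 76}
insert 72 → {50, 64, 72, 76}
insert 71 → {50, 64, 71, 72, 76}
fire next event → 50; now {64, 71, 72, 76}
fire next event → 64; now {71, 72, 76}
fire next event → 71; now {72, 76}
insert 60 → {60, 72, 76}
fire next event → 60; now {72, 76}
fire next event → 72; now {76}
insert 45 → {45, 76}
fire next event → 45; now {76}
fire next event → 76; now {}
insert 67 → {67}
fire next event → 67; now {}
insert 48 → {48}
fire next event → 48; now {}
insert 66 → {66}
fire next event → 66; now {}
insert 43 → {43}
insert 57 → {43, 57}

47, 73, 50, 64, 71, 60, 72, 45, 76, 67, 48, 66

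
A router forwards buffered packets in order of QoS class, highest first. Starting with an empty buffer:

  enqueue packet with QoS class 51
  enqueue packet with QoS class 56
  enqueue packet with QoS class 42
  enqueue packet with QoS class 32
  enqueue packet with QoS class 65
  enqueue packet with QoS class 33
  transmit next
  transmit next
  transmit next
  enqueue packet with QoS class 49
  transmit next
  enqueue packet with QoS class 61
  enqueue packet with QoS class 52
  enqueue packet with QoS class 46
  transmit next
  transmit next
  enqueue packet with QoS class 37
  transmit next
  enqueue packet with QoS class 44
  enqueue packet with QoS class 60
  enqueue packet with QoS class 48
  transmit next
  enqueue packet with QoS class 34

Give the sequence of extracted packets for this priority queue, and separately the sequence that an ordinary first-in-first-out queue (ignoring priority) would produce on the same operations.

priority queue: [65, 56, 51, 49, 61, 52, 46, 60]; FIFO queue: [51, 56, 42, 32, 65, 33, 49, 61]

insert 51 → {51}
insert 56 → {56, 51}
insert 42 → {56, 51, 42}
insert 32 → {56, 51, 42, 32}
insert 65 → {65, 56, 51, 42, 32}
insert 33 → {65, 56, 51, 42, 33, 32}
transmit next → 65; now {56, 51, 42, 33, 32}
transmit next → 56; now {51, 42, 33, 32}
transmit next → 51; now {42, 33, 32}
insert 49 → {49, 42, 33, 32}
transmit next → 49; now {42, 33, 32}
insert 61 → {61, 42, 33, 32}
insert 52 → {61, 52, 42, 33, 32}
insert 46 → {61, 52, 46, 42, 33, 32}
transmit next → 61; now {52, 46, 42, 33, 32}
transmit next → 52; now {46, 42, 33, 32}
insert 37 → {46, 42, 37, 33, 32}
transmit next → 46; now {42, 37, 33, 32}
insert 44 → {44, 42, 37, 33, 32}
insert 60 → {60, 44, 42, 37, 33, 32}
insert 48 → {60, 48, 44, 42, 37, 33, 32}
transmit next → 60; now {48, 44, 42, 37, 33, 32}
insert 34 → {48, 44, 42, 37, 34, 33, 32}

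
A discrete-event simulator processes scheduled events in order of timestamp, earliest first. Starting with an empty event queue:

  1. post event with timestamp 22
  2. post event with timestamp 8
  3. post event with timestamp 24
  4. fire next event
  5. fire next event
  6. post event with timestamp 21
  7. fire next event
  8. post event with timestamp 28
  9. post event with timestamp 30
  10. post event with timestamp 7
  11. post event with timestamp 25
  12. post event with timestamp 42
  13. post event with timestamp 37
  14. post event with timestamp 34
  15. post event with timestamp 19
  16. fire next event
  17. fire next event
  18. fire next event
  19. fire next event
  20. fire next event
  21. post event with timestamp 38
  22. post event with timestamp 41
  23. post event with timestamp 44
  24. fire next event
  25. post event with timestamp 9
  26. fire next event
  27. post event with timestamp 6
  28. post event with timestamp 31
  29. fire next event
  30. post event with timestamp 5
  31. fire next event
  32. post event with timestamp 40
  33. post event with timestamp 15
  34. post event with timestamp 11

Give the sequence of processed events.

insert 22 → {22}
insert 8 → {8, 22}
insert 24 → {8, 22, 24}
fire next event → 8; now {22, 24}
fire next event → 22; now {24}
insert 21 → {21, 24}
fire next event → 21; now {24}
insert 28 → {24, 28}
insert 30 → {24, 28, 30}
insert 7 → {7, 24, 28, 30}
insert 25 → {7, 24, 25, 28, 30}
insert 42 → {7, 24, 25, 28, 30, 42}
insert 37 → {7, 24, 25, 28, 30, 37, 42}
insert 34 → {7, 24, 25, 28, 30, 34, 37, 42}
insert 19 → {7, 19, 24, 25, 28, 30, 34, 37, 42}
fire next event → 7; now {19, 24, 25, 28, 30, 34, 37, 42}
fire next event → 19; now {24, 25, 28, 30, 34, 37, 42}
fire next event → 24; now {25, 28, 30, 34, 37, 42}
fire next event → 25; now {28, 30, 34, 37, 42}
fire next event → 28; now {30, 34, 37, 42}
insert 38 → {30, 34, 37, 38, 42}
insert 41 → {30, 34, 37, 38, 41, 42}
insert 44 → {30, 34, 37, 38, 41, 42, 44}
fire next event → 30; now {34, 37, 38, 41, 42, 44}
insert 9 → {9, 34, 37, 38, 41, 42, 44}
fire next event → 9; now {34, 37, 38, 41, 42, 44}
insert 6 → {6, 34, 37, 38, 41, 42, 44}
insert 31 → {6, 31, 34, 37, 38, 41, 42, 44}
fire next event → 6; now {31, 34, 37, 38, 41, 42, 44}
insert 5 → {5, 31, 34, 37, 38, 41, 42, 44}
fire next event → 5; now {31, 34, 37, 38, 41, 42, 44}
insert 40 → {31, 34, 37, 38, 40, 41, 42, 44}
insert 15 → {15, 31, 34, 37, 38, 40, 41, 42, 44}
insert 11 → {11, 15, 31, 34, 37, 38, 40, 41, 42, 44}

8, 22, 21, 7, 19, 24, 25, 28, 30, 9, 6, 5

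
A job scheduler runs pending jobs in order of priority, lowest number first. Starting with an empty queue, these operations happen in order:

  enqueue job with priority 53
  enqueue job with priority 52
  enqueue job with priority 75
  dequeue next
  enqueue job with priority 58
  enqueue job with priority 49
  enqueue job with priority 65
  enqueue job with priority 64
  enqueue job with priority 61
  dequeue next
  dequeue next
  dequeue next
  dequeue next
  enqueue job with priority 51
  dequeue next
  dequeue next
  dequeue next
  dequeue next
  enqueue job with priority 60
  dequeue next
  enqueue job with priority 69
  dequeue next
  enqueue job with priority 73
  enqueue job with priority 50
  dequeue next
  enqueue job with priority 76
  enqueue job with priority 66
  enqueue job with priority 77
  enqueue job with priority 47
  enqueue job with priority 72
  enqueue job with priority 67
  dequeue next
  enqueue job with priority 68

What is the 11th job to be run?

insert 53 → {53}
insert 52 → {52, 53}
insert 75 → {52, 53, 75}
dequeue next → 52; now {53, 75}
insert 58 → {53, 58, 75}
insert 49 → {49, 53, 58, 75}
insert 65 → {49, 53, 58, 65, 75}
insert 64 → {49, 53, 58, 64, 65, 75}
insert 61 → {49, 53, 58, 61, 64, 65, 75}
dequeue next → 49; now {53, 58, 61, 64, 65, 75}
dequeue next → 53; now {58, 61, 64, 65, 75}
dequeue next → 58; now {61, 64, 65, 75}
dequeue next → 61; now {64, 65, 75}
insert 51 → {51, 64, 65, 75}
dequeue next → 51; now {64, 65, 75}
dequeue next → 64; now {65, 75}
dequeue next → 65; now {75}
dequeue next → 75; now {}
insert 60 → {60}
dequeue next → 60; now {}
insert 69 → {69}
dequeue next → 69; now {}
insert 73 → {73}
insert 50 → {50, 73}
dequeue next → 50; now {73}
insert 76 → {73, 76}
insert 66 → {66, 73, 76}
insert 77 → {66, 73, 76, 77}
insert 47 → {47, 66, 73, 76, 77}
insert 72 → {47, 66, 72, 73, 76, 77}
insert 67 → {47, 66, 67, 72, 73, 76, 77}
dequeue next → 47; now {66, 67, 72, 73, 76, 77}
insert 68 → {66, 67, 68, 72, 73, 76, 77}

69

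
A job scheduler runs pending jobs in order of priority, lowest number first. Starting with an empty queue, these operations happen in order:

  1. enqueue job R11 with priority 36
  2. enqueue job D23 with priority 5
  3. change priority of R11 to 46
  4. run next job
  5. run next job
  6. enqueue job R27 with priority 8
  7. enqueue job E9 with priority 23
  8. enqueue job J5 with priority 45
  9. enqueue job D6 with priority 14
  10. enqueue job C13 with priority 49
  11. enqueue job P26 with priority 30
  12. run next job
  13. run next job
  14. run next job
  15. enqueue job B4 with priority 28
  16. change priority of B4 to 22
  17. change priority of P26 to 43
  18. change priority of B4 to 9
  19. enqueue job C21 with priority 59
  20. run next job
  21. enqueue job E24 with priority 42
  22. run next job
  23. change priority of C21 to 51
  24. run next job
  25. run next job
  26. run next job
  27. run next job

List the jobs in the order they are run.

add R11 (priority 36) → {R11:36}
add D23 (priority 5) → {D23:5, R11:36}
update R11 to priority 46 → {D23:5, R11:46}
run next job → D23; now {R11:46}
run next job → R11; now {}
add R27 (priority 8) → {R27:8}
add E9 (priority 23) → {R27:8, E9:23}
add J5 (priority 45) → {R27:8, E9:23, J5:45}
add D6 (priority 14) → {R27:8, D6:14, E9:23, J5:45}
add C13 (priority 49) → {R27:8, D6:14, E9:23, J5:45, C13:49}
add P26 (priority 30) → {R27:8, D6:14, E9:23, P26:30, J5:45, C13:49}
run next job → R27; now {D6:14, E9:23, P26:30, J5:45, C13:49}
run next job → D6; now {E9:23, P26:30, J5:45, C13:49}
run next job → E9; now {P26:30, J5:45, C13:49}
add B4 (priority 28) → {B4:28, P26:30, J5:45, C13:49}
update B4 to priority 22 → {B4:22, P26:30, J5:45, C13:49}
update P26 to priority 43 → {B4:22, P26:43, J5:45, C13:49}
update B4 to priority 9 → {B4:9, P26:43, J5:45, C13:49}
add C21 (priority 59) → {B4:9, P26:43, J5:45, C13:49, C21:59}
run next job → B4; now {P26:43, J5:45, C13:49, C21:59}
add E24 (priority 42) → {E24:42, P26:43, J5:45, C13:49, C21:59}
run next job → E24; now {P26:43, J5:45, C13:49, C21:59}
update C21 to priority 51 → {P26:43, J5:45, C13:49, C21:51}
run next job → P26; now {J5:45, C13:49, C21:51}
run next job → J5; now {C13:49, C21:51}
run next job → C13; now {C21:51}
run next job → C21; now {}

D23, R11, R27, D6, E9, B4, E24, P26, J5, C13, C21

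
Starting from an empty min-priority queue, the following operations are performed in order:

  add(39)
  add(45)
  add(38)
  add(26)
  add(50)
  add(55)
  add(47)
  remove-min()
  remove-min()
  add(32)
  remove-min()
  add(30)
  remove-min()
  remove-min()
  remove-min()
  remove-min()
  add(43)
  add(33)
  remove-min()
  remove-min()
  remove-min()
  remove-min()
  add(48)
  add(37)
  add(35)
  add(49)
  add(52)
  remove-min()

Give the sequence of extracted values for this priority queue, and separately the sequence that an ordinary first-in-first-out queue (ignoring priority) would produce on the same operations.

priority queue: 26 → 38 → 32 → 30 → 39 → 45 → 47 → 33 → 43 → 50 → 55 → 35; FIFO queue: 39 → 45 → 38 → 26 → 50 → 55 → 47 → 32 → 30 → 43 → 33 → 48

insert 39 → {39}
insert 45 → {39, 45}
insert 38 → {38, 39, 45}
insert 26 → {26, 38, 39, 45}
insert 50 → {26, 38, 39, 45, 50}
insert 55 → {26, 38, 39, 45, 50, 55}
insert 47 → {26, 38, 39, 45, 47, 50, 55}
remove-min → 26; now {38, 39, 45, 47, 50, 55}
remove-min → 38; now {39, 45, 47, 50, 55}
insert 32 → {32, 39, 45, 47, 50, 55}
remove-min → 32; now {39, 45, 47, 50, 55}
insert 30 → {30, 39, 45, 47, 50, 55}
remove-min → 30; now {39, 45, 47, 50, 55}
remove-min → 39; now {45, 47, 50, 55}
remove-min → 45; now {47, 50, 55}
remove-min → 47; now {50, 55}
insert 43 → {43, 50, 55}
insert 33 → {33, 43, 50, 55}
remove-min → 33; now {43, 50, 55}
remove-min → 43; now {50, 55}
remove-min → 50; now {55}
remove-min → 55; now {}
insert 48 → {48}
insert 37 → {37, 48}
insert 35 → {35, 37, 48}
insert 49 → {35, 37, 48, 49}
insert 52 → {35, 37, 48, 49, 52}
remove-min → 35; now {37, 48, 49, 52}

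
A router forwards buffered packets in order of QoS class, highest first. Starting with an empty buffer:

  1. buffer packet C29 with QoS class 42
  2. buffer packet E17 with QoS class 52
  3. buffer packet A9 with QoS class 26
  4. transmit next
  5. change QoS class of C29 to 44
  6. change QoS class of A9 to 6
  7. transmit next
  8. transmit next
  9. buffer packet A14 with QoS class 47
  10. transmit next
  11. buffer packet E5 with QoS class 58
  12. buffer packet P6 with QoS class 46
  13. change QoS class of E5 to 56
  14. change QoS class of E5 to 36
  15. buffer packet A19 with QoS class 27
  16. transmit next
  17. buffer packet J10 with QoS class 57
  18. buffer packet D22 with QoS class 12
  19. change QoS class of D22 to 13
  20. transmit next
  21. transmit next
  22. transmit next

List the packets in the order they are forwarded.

add C29 (QoS class 42) → {C29:42}
add E17 (QoS class 52) → {E17:52, C29:42}
add A9 (QoS class 26) → {E17:52, C29:42, A9:26}
transmit next → E17; now {C29:42, A9:26}
update C29 to QoS class 44 → {C29:44, A9:26}
update A9 to QoS class 6 → {C29:44, A9:6}
transmit next → C29; now {A9:6}
transmit next → A9; now {}
add A14 (QoS class 47) → {A14:47}
transmit next → A14; now {}
add E5 (QoS class 58) → {E5:58}
add P6 (QoS class 46) → {E5:58, P6:46}
update E5 to QoS class 56 → {E5:56, P6:46}
update E5 to QoS class 36 → {P6:46, E5:36}
add A19 (QoS class 27) → {P6:46, E5:36, A19:27}
transmit next → P6; now {E5:36, A19:27}
add J10 (QoS class 57) → {J10:57, E5:36, A19:27}
add D22 (QoS class 12) → {J10:57, E5:36, A19:27, D22:12}
update D22 to QoS class 13 → {J10:57, E5:36, A19:27, D22:13}
transmit next → J10; now {E5:36, A19:27, D22:13}
transmit next → E5; now {A19:27, D22:13}
transmit next → A19; now {D22:13}

E17 → C29 → A9 → A14 → P6 → J10 → E5 → A19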